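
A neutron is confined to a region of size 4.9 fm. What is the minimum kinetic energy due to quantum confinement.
215.756 keV

Using the uncertainty principle:

1. Position uncertainty: Δx ≈ 4.900e-15 m
2. Minimum momentum uncertainty: Δp = ℏ/(2Δx) = 1.076e-20 kg·m/s
3. Minimum kinetic energy:
   KE = (Δp)²/(2m) = (1.076e-20)²/(2 × 1.675e-27 kg)
   KE = 3.457e-14 J = 215.756 keV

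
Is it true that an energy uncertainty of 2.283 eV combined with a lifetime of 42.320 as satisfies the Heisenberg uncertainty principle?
No, it violates the uncertainty relation.

Calculate the product ΔEΔt:
ΔE = 2.283 eV = 3.658e-19 J
ΔEΔt = (3.658e-19 J) × (4.232e-17 s)
ΔEΔt = 1.548e-35 J·s

Compare to the minimum allowed value ℏ/2:
ℏ/2 = 5.273e-35 J·s

Since ΔEΔt = 1.548e-35 J·s < 5.273e-35 J·s = ℏ/2,
this violates the uncertainty relation.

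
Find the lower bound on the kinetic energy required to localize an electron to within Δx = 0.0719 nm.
1.842 eV

Localizing a particle requires giving it sufficient momentum uncertainty:

1. From uncertainty principle: Δp ≥ ℏ/(2Δx)
   Δp_min = (1.055e-34 J·s) / (2 × 7.190e-11 m)
   Δp_min = 7.334e-25 kg·m/s

2. This momentum uncertainty corresponds to kinetic energy:
   KE ≈ (Δp)²/(2m) = (7.334e-25)²/(2 × 9.109e-31 kg)
   KE = 2.952e-19 J = 1.842 eV

Tighter localization requires more energy.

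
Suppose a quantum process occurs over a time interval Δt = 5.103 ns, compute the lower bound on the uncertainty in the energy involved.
64.493 neV

Using the energy-time uncertainty principle:
ΔEΔt ≥ ℏ/2

The minimum uncertainty in energy is:
ΔE_min = ℏ/(2Δt)
ΔE_min = (1.055e-34 J·s) / (2 × 5.103e-09 s)
ΔE_min = 1.033e-26 J = 64.493 neV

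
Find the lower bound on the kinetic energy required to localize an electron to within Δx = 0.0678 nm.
2.072 eV

Localizing a particle requires giving it sufficient momentum uncertainty:

1. From uncertainty principle: Δp ≥ ℏ/(2Δx)
   Δp_min = (1.055e-34 J·s) / (2 × 6.780e-11 m)
   Δp_min = 7.777e-25 kg·m/s

2. This momentum uncertainty corresponds to kinetic energy:
   KE ≈ (Δp)²/(2m) = (7.777e-25)²/(2 × 9.109e-31 kg)
   KE = 3.320e-19 J = 2.072 eV

Tighter localization requires more energy.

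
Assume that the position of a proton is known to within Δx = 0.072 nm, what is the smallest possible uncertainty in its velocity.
437.840 m/s

Using the Heisenberg uncertainty principle and Δp = mΔv:
ΔxΔp ≥ ℏ/2
Δx(mΔv) ≥ ℏ/2

The minimum uncertainty in velocity is:
Δv_min = ℏ/(2mΔx)
Δv_min = (1.055e-34 J·s) / (2 × 1.673e-27 kg × 7.200e-11 m)
Δv_min = 4.378e+02 m/s = 437.840 m/s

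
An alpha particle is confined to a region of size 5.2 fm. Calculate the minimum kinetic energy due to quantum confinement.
48.292 keV

Using the uncertainty principle:

1. Position uncertainty: Δx ≈ 5.200e-15 m
2. Minimum momentum uncertainty: Δp = ℏ/(2Δx) = 1.014e-20 kg·m/s
3. Minimum kinetic energy:
   KE = (Δp)²/(2m) = (1.014e-20)²/(2 × 6.645e-27 kg)
   KE = 7.737e-15 J = 48.292 keV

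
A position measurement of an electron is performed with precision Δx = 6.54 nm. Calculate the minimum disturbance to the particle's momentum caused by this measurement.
8.062 × 10^-27 kg·m/s

The uncertainty principle implies that measuring position disturbs momentum:
ΔxΔp ≥ ℏ/2

When we measure position with precision Δx, we necessarily introduce a momentum uncertainty:
Δp ≥ ℏ/(2Δx)
Δp_min = (1.055e-34 J·s) / (2 × 6.540e-09 m)
Δp_min = 8.062e-27 kg·m/s

The more precisely we measure position, the greater the momentum disturbance.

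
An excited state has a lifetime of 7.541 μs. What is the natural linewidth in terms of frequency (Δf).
10.553 kHz

Using the energy-time uncertainty principle and E = hf:
ΔEΔt ≥ ℏ/2
hΔf·Δt ≥ ℏ/2

The minimum frequency uncertainty is:
Δf = ℏ/(2hτ) = 1/(4πτ)
Δf = 1/(4π × 7.541e-06 s)
Δf = 1.055e+04 Hz = 10.553 kHz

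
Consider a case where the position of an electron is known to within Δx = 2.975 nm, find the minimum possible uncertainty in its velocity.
19.457 km/s

Using the Heisenberg uncertainty principle and Δp = mΔv:
ΔxΔp ≥ ℏ/2
Δx(mΔv) ≥ ℏ/2

The minimum uncertainty in velocity is:
Δv_min = ℏ/(2mΔx)
Δv_min = (1.055e-34 J·s) / (2 × 9.109e-31 kg × 2.975e-09 m)
Δv_min = 1.946e+04 m/s = 19.457 km/s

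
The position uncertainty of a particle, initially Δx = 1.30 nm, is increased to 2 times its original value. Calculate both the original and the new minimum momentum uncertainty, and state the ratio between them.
Original Δp_min = 4.056 × 10^-26 kg·m/s; new Δp'_min = 2.028 × 10^-26 kg·m/s; ratio Δp'_min/Δp_min = 1/2.

From the uncertainty principle ΔxΔp ≥ ℏ/2, the minimum momentum uncertainty is Δp_min = ℏ/(2Δx).

Original (Δx = 1.30 nm = 1.300e-09 m):
Δp_min = (1.055e-34 J·s)/(2 × 1.300e-09 m) = 4.056e-26 kg·m/s

When Δx → 2Δx:
Δp'_min = ℏ/(2 × 2Δx) = (1/2) × ℏ/(2Δx) = (1/2) × Δp_min
Δp'_min = 1/2 × 4.056e-26 kg·m/s = 2.028e-26 kg·m/s

Since Δp_min ∝ 1/Δx, when Δx is increased to 2 times its original value, Δp_min decreases to 1/2 of its original value.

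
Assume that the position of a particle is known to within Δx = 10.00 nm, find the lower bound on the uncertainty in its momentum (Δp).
5.273 × 10^-27 kg·m/s

Using the Heisenberg uncertainty principle:
ΔxΔp ≥ ℏ/2

The minimum uncertainty in momentum is:
Δp_min = ℏ/(2Δx)
Δp_min = (1.055e-34 J·s) / (2 × 1.000e-08 m)
Δp_min = 5.273e-27 kg·m/s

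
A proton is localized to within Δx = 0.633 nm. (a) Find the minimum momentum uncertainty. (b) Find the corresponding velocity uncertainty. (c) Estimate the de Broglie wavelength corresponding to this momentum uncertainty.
(a) Δp_min = 8.330 × 10^-26 kg·m/s
(b) Δv_min = 49.802 m/s
(c) λ_dB = 7.955 nm

Step-by-step:

(a) From the uncertainty principle:
Δp_min = ℏ/(2Δx) = (1.055e-34 J·s)/(2 × 6.330e-10 m) = 8.330e-26 kg·m/s

(b) The velocity uncertainty:
Δv = Δp/m = (8.330e-26 kg·m/s)/(1.673e-27 kg) = 4.980e+01 m/s = 49.802 m/s

(c) The de Broglie wavelength for this momentum:
λ = h/p = (6.626e-34 J·s)/(8.330e-26 kg·m/s) = 7.955e-09 m = 7.955 nm

Note: The de Broglie wavelength is comparable to the localization size, as expected from wave-particle duality.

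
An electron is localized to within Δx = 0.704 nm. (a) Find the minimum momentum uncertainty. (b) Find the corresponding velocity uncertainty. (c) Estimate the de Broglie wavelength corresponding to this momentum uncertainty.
(a) Δp_min = 7.490 × 10^-26 kg·m/s
(b) Δv_min = 82.221 km/s
(c) λ_dB = 8.847 nm

Step-by-step:

(a) From the uncertainty principle:
Δp_min = ℏ/(2Δx) = (1.055e-34 J·s)/(2 × 7.040e-10 m) = 7.490e-26 kg·m/s

(b) The velocity uncertainty:
Δv = Δp/m = (7.490e-26 kg·m/s)/(9.109e-31 kg) = 8.222e+04 m/s = 82.221 km/s

(c) The de Broglie wavelength for this momentum:
λ = h/p = (6.626e-34 J·s)/(7.490e-26 kg·m/s) = 8.847e-09 m = 8.847 nm

Note: The de Broglie wavelength is comparable to the localization size, as expected from wave-particle duality.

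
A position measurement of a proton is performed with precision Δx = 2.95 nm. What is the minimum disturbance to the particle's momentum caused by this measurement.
1.787 × 10^-26 kg·m/s

The uncertainty principle implies that measuring position disturbs momentum:
ΔxΔp ≥ ℏ/2

When we measure position with precision Δx, we necessarily introduce a momentum uncertainty:
Δp ≥ ℏ/(2Δx)
Δp_min = (1.055e-34 J·s) / (2 × 2.950e-09 m)
Δp_min = 1.787e-26 kg·m/s

The more precisely we measure position, the greater the momentum disturbance.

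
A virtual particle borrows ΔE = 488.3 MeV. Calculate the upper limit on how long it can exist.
6.740 × 10^-25 s

Using the energy-time uncertainty principle:
ΔEΔt ≥ ℏ/2

For a virtual particle borrowing energy ΔE, the maximum lifetime is:
Δt_max = ℏ/(2ΔE)

Converting energy:
ΔE = 488.3 MeV = 7.823e-11 J

Δt_max = (1.055e-34 J·s) / (2 × 7.823e-11 J)
Δt_max = 6.740e-25 s = 6.740 × 10^-25 s

Virtual particles with higher borrowed energy exist for shorter times.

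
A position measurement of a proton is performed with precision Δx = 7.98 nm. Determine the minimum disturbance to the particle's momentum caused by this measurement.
6.608 × 10^-27 kg·m/s

The uncertainty principle implies that measuring position disturbs momentum:
ΔxΔp ≥ ℏ/2

When we measure position with precision Δx, we necessarily introduce a momentum uncertainty:
Δp ≥ ℏ/(2Δx)
Δp_min = (1.055e-34 J·s) / (2 × 7.980e-09 m)
Δp_min = 6.608e-27 kg·m/s

The more precisely we measure position, the greater the momentum disturbance.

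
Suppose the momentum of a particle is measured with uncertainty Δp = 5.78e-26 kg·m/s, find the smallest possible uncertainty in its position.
912.259 pm

Using the Heisenberg uncertainty principle:
ΔxΔp ≥ ℏ/2

The minimum uncertainty in position is:
Δx_min = ℏ/(2Δp)
Δx_min = (1.055e-34 J·s) / (2 × 5.780e-26 kg·m/s)
Δx_min = 9.123e-10 m = 912.259 pm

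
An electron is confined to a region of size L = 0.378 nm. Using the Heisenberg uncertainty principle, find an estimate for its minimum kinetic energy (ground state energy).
66.662 meV

Using the uncertainty principle to estimate ground state energy:

1. The position uncertainty is approximately the confinement size:
   Δx ≈ L = 3.780e-10 m

2. From ΔxΔp ≥ ℏ/2, the minimum momentum uncertainty is:
   Δp ≈ ℏ/(2L) = 1.395e-25 kg·m/s

3. The kinetic energy is approximately:
   KE ≈ (Δp)²/(2m) = (1.395e-25)²/(2 × 9.109e-31 kg)
   KE ≈ 1.068e-20 J = 66.662 meV

This is an order-of-magnitude estimate of the ground state energy.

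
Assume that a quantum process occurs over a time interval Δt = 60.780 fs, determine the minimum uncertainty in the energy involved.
5.415 meV

Using the energy-time uncertainty principle:
ΔEΔt ≥ ℏ/2

The minimum uncertainty in energy is:
ΔE_min = ℏ/(2Δt)
ΔE_min = (1.055e-34 J·s) / (2 × 6.078e-14 s)
ΔE_min = 8.675e-22 J = 5.415 meV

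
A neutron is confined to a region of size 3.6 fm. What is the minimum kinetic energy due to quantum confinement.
399.715 keV

Using the uncertainty principle:

1. Position uncertainty: Δx ≈ 3.600e-15 m
2. Minimum momentum uncertainty: Δp = ℏ/(2Δx) = 1.465e-20 kg·m/s
3. Minimum kinetic energy:
   KE = (Δp)²/(2m) = (1.465e-20)²/(2 × 1.675e-27 kg)
   KE = 6.404e-14 J = 399.715 keV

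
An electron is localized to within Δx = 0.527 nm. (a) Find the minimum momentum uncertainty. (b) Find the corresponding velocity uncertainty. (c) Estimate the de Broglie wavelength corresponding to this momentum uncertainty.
(a) Δp_min = 1.001 × 10^-25 kg·m/s
(b) Δv_min = 109.836 km/s
(c) λ_dB = 6.622 nm

Step-by-step:

(a) From the uncertainty principle:
Δp_min = ℏ/(2Δx) = (1.055e-34 J·s)/(2 × 5.270e-10 m) = 1.001e-25 kg·m/s

(b) The velocity uncertainty:
Δv = Δp/m = (1.001e-25 kg·m/s)/(9.109e-31 kg) = 1.098e+05 m/s = 109.836 km/s

(c) The de Broglie wavelength for this momentum:
λ = h/p = (6.626e-34 J·s)/(1.001e-25 kg·m/s) = 6.622e-09 m = 6.622 nm

Note: The de Broglie wavelength is comparable to the localization size, as expected from wave-particle duality.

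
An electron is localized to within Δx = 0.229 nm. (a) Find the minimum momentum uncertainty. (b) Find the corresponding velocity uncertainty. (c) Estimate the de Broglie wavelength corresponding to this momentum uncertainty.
(a) Δp_min = 2.303 × 10^-25 kg·m/s
(b) Δv_min = 252.768 km/s
(c) λ_dB = 2.878 nm

Step-by-step:

(a) From the uncertainty principle:
Δp_min = ℏ/(2Δx) = (1.055e-34 J·s)/(2 × 2.290e-10 m) = 2.303e-25 kg·m/s

(b) The velocity uncertainty:
Δv = Δp/m = (2.303e-25 kg·m/s)/(9.109e-31 kg) = 2.528e+05 m/s = 252.768 km/s

(c) The de Broglie wavelength for this momentum:
λ = h/p = (6.626e-34 J·s)/(2.303e-25 kg·m/s) = 2.878e-09 m = 2.878 nm

Note: The de Broglie wavelength is comparable to the localization size, as expected from wave-particle duality.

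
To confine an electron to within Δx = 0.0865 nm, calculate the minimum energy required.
1.273 eV

Localizing a particle requires giving it sufficient momentum uncertainty:

1. From uncertainty principle: Δp ≥ ℏ/(2Δx)
   Δp_min = (1.055e-34 J·s) / (2 × 8.650e-11 m)
   Δp_min = 6.096e-25 kg·m/s

2. This momentum uncertainty corresponds to kinetic energy:
   KE ≈ (Δp)²/(2m) = (6.096e-25)²/(2 × 9.109e-31 kg)
   KE = 2.040e-19 J = 1.273 eV

Tighter localization requires more energy.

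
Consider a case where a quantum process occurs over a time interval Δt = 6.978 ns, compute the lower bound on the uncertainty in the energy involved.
47.163 neV

Using the energy-time uncertainty principle:
ΔEΔt ≥ ℏ/2

The minimum uncertainty in energy is:
ΔE_min = ℏ/(2Δt)
ΔE_min = (1.055e-34 J·s) / (2 × 6.978e-09 s)
ΔE_min = 7.556e-27 J = 47.163 neV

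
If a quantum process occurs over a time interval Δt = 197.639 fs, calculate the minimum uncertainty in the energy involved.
1.665 meV

Using the energy-time uncertainty principle:
ΔEΔt ≥ ℏ/2

The minimum uncertainty in energy is:
ΔE_min = ℏ/(2Δt)
ΔE_min = (1.055e-34 J·s) / (2 × 1.976e-13 s)
ΔE_min = 2.668e-22 J = 1.665 meV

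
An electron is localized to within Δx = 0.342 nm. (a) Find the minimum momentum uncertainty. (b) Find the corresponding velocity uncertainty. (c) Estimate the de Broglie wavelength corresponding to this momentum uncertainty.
(a) Δp_min = 1.542 × 10^-25 kg·m/s
(b) Δv_min = 169.251 km/s
(c) λ_dB = 4.298 nm

Step-by-step:

(a) From the uncertainty principle:
Δp_min = ℏ/(2Δx) = (1.055e-34 J·s)/(2 × 3.420e-10 m) = 1.542e-25 kg·m/s

(b) The velocity uncertainty:
Δv = Δp/m = (1.542e-25 kg·m/s)/(9.109e-31 kg) = 1.693e+05 m/s = 169.251 km/s

(c) The de Broglie wavelength for this momentum:
λ = h/p = (6.626e-34 J·s)/(1.542e-25 kg·m/s) = 4.298e-09 m = 4.298 nm

Note: The de Broglie wavelength is comparable to the localization size, as expected from wave-particle duality.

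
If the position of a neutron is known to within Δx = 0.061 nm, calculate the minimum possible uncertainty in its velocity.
516.084 m/s

Using the Heisenberg uncertainty principle and Δp = mΔv:
ΔxΔp ≥ ℏ/2
Δx(mΔv) ≥ ℏ/2

The minimum uncertainty in velocity is:
Δv_min = ℏ/(2mΔx)
Δv_min = (1.055e-34 J·s) / (2 × 1.675e-27 kg × 6.100e-11 m)
Δv_min = 5.161e+02 m/s = 516.084 m/s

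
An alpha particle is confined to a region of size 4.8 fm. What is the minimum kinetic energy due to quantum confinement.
56.676 keV

Using the uncertainty principle:

1. Position uncertainty: Δx ≈ 4.800e-15 m
2. Minimum momentum uncertainty: Δp = ℏ/(2Δx) = 1.099e-20 kg·m/s
3. Minimum kinetic energy:
   KE = (Δp)²/(2m) = (1.099e-20)²/(2 × 6.645e-27 kg)
   KE = 9.080e-15 J = 56.676 keV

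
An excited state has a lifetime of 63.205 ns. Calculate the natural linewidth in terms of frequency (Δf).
1.259 MHz

Using the energy-time uncertainty principle and E = hf:
ΔEΔt ≥ ℏ/2
hΔf·Δt ≥ ℏ/2

The minimum frequency uncertainty is:
Δf = ℏ/(2hτ) = 1/(4πτ)
Δf = 1/(4π × 6.321e-08 s)
Δf = 1.259e+06 Hz = 1.259 MHz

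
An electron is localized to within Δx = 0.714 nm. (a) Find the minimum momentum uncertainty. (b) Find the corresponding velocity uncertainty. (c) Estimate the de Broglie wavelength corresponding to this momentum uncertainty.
(a) Δp_min = 7.385 × 10^-26 kg·m/s
(b) Δv_min = 81.070 km/s
(c) λ_dB = 8.972 nm

Step-by-step:

(a) From the uncertainty principle:
Δp_min = ℏ/(2Δx) = (1.055e-34 J·s)/(2 × 7.140e-10 m) = 7.385e-26 kg·m/s

(b) The velocity uncertainty:
Δv = Δp/m = (7.385e-26 kg·m/s)/(9.109e-31 kg) = 8.107e+04 m/s = 81.070 km/s

(c) The de Broglie wavelength for this momentum:
λ = h/p = (6.626e-34 J·s)/(7.385e-26 kg·m/s) = 8.972e-09 m = 8.972 nm

Note: The de Broglie wavelength is comparable to the localization size, as expected from wave-particle duality.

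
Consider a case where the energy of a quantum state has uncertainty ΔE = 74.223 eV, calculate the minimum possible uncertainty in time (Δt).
4.434 as

Using the energy-time uncertainty principle:
ΔEΔt ≥ ℏ/2

The minimum uncertainty in time is:
Δt_min = ℏ/(2ΔE)
Δt_min = (1.055e-34 J·s) / (2 × 1.189e-17 J)
Δt_min = 4.434e-18 s = 4.434 as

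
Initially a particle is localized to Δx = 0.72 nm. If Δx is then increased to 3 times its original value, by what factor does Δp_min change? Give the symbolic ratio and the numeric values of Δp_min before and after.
Original Δp_min = 7.323 × 10^-26 kg·m/s; new Δp'_min = 2.441 × 10^-26 kg·m/s; ratio Δp'_min/Δp_min = 1/3.

From the uncertainty principle ΔxΔp ≥ ℏ/2, the minimum momentum uncertainty is Δp_min = ℏ/(2Δx).

Original (Δx = 0.72 nm = 7.200e-10 m):
Δp_min = (1.055e-34 J·s)/(2 × 7.200e-10 m) = 7.323e-26 kg·m/s

When Δx → 3Δx:
Δp'_min = ℏ/(2 × 3Δx) = (1/3) × ℏ/(2Δx) = (1/3) × Δp_min
Δp'_min = 1/3 × 7.323e-26 kg·m/s = 2.441e-26 kg·m/s

Since Δp_min ∝ 1/Δx, when Δx is increased to 3 times its original value, Δp_min decreases to 1/3 of its original value.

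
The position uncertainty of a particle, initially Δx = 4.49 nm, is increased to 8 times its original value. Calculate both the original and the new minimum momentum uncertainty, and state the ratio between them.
Original Δp_min = 1.174 × 10^-26 kg·m/s; new Δp'_min = 1.468 × 10^-27 kg·m/s; ratio Δp'_min/Δp_min = 1/8.

From the uncertainty principle ΔxΔp ≥ ℏ/2, the minimum momentum uncertainty is Δp_min = ℏ/(2Δx).

Original (Δx = 4.49 nm = 4.490e-09 m):
Δp_min = (1.055e-34 J·s)/(2 × 4.490e-09 m) = 1.174e-26 kg·m/s

When Δx → 8Δx:
Δp'_min = ℏ/(2 × 8Δx) = (1/8) × ℏ/(2Δx) = (1/8) × Δp_min
Δp'_min = 1/8 × 1.174e-26 kg·m/s = 1.468e-27 kg·m/s

Since Δp_min ∝ 1/Δx, when Δx is increased to 8 times its original value, Δp_min decreases to 1/8 of its original value.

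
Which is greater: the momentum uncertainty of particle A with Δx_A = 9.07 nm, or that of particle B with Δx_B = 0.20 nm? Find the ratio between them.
Particle B has the larger minimum momentum uncertainty, by a factor of 45.35.

For each particle, the minimum momentum uncertainty is Δp_min = ℏ/(2Δx):

Particle A: Δp_A = ℏ/(2×9.070e-09 m) = 5.814e-27 kg·m/s
Particle B: Δp_B = ℏ/(2×2.000e-10 m) = 2.636e-25 kg·m/s

Ratio: Δp_B/Δp_A = 45.35

Since Δp_min ∝ 1/Δx, the particle with smaller position uncertainty (B) has larger momentum uncertainty.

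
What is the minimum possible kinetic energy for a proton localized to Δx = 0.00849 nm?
71.968 meV

Localizing a particle requires giving it sufficient momentum uncertainty:

1. From uncertainty principle: Δp ≥ ℏ/(2Δx)
   Δp_min = (1.055e-34 J·s) / (2 × 8.490e-12 m)
   Δp_min = 6.211e-24 kg·m/s

2. This momentum uncertainty corresponds to kinetic energy:
   KE ≈ (Δp)²/(2m) = (6.211e-24)²/(2 × 1.673e-27 kg)
   KE = 1.153e-20 J = 71.968 meV

Tighter localization requires more energy.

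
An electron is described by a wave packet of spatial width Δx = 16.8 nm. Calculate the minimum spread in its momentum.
3.139 × 10^-27 kg·m/s

For a wave packet, the spatial width Δx and momentum spread Δp are related by the uncertainty principle:
ΔxΔp ≥ ℏ/2

The minimum momentum spread is:
Δp_min = ℏ/(2Δx)
Δp_min = (1.055e-34 J·s) / (2 × 1.680e-08 m)
Δp_min = 3.139e-27 kg·m/s

A wave packet cannot have both a well-defined position and well-defined momentum.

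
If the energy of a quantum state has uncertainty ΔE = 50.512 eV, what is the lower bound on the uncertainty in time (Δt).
6.515 as

Using the energy-time uncertainty principle:
ΔEΔt ≥ ℏ/2

The minimum uncertainty in time is:
Δt_min = ℏ/(2ΔE)
Δt_min = (1.055e-34 J·s) / (2 × 8.093e-18 J)
Δt_min = 6.515e-18 s = 6.515 as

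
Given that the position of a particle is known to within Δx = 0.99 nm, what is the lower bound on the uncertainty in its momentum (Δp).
5.326 × 10^-26 kg·m/s

Using the Heisenberg uncertainty principle:
ΔxΔp ≥ ℏ/2

The minimum uncertainty in momentum is:
Δp_min = ℏ/(2Δx)
Δp_min = (1.055e-34 J·s) / (2 × 9.900e-10 m)
Δp_min = 5.326e-26 kg·m/s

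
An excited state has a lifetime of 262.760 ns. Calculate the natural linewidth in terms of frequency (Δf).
302.852 kHz

Using the energy-time uncertainty principle and E = hf:
ΔEΔt ≥ ℏ/2
hΔf·Δt ≥ ℏ/2

The minimum frequency uncertainty is:
Δf = ℏ/(2hτ) = 1/(4πτ)
Δf = 1/(4π × 2.628e-07 s)
Δf = 3.029e+05 Hz = 302.852 kHz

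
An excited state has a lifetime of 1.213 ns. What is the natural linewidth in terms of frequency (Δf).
65.604 MHz

Using the energy-time uncertainty principle and E = hf:
ΔEΔt ≥ ℏ/2
hΔf·Δt ≥ ℏ/2

The minimum frequency uncertainty is:
Δf = ℏ/(2hτ) = 1/(4πτ)
Δf = 1/(4π × 1.213e-09 s)
Δf = 6.560e+07 Hz = 65.604 MHz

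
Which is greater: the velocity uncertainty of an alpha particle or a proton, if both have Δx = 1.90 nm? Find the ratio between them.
The proton has the larger minimum velocity uncertainty, by a ratio of 4.0.

For both particles, Δp_min = ℏ/(2Δx) = 2.775e-26 kg·m/s (same for both).

The velocity uncertainty is Δv = Δp/m:
- alpha particle: Δv = 2.775e-26 / 6.645e-27 = 4.177e+00 m/s = 4.177 m/s
- proton: Δv = 2.775e-26 / 1.673e-27 = 1.659e+01 m/s = 16.592 m/s

Ratio: 1.659e+01 / 4.177e+00 = 4.0

The lighter particle has larger velocity uncertainty because Δv ∝ 1/m.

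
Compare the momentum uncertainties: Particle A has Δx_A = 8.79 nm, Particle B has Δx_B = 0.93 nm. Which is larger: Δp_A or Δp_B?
Particle B has the larger minimum momentum uncertainty, by a factor of 9.45.

For each particle, the minimum momentum uncertainty is Δp_min = ℏ/(2Δx):

Particle A: Δp_A = ℏ/(2×8.790e-09 m) = 5.999e-27 kg·m/s
Particle B: Δp_B = ℏ/(2×9.300e-10 m) = 5.670e-26 kg·m/s

Ratio: Δp_B/Δp_A = 9.45

Since Δp_min ∝ 1/Δx, the particle with smaller position uncertainty (B) has larger momentum uncertainty.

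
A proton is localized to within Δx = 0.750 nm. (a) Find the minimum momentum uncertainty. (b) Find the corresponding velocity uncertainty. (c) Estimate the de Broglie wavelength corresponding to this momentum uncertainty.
(a) Δp_min = 7.030 × 10^-26 kg·m/s
(b) Δv_min = 42.033 m/s
(c) λ_dB = 9.425 nm

Step-by-step:

(a) From the uncertainty principle:
Δp_min = ℏ/(2Δx) = (1.055e-34 J·s)/(2 × 7.500e-10 m) = 7.030e-26 kg·m/s

(b) The velocity uncertainty:
Δv = Δp/m = (7.030e-26 kg·m/s)/(1.673e-27 kg) = 4.203e+01 m/s = 42.033 m/s

(c) The de Broglie wavelength for this momentum:
λ = h/p = (6.626e-34 J·s)/(7.030e-26 kg·m/s) = 9.425e-09 m = 9.425 nm

Note: The de Broglie wavelength is comparable to the localization size, as expected from wave-particle duality.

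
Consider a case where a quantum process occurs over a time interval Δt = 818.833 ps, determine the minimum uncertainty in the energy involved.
401.921 neV

Using the energy-time uncertainty principle:
ΔEΔt ≥ ℏ/2

The minimum uncertainty in energy is:
ΔE_min = ℏ/(2Δt)
ΔE_min = (1.055e-34 J·s) / (2 × 8.188e-10 s)
ΔE_min = 6.439e-26 J = 401.921 neV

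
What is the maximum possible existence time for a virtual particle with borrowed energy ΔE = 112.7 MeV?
2.920 ys

Using the energy-time uncertainty principle:
ΔEΔt ≥ ℏ/2

For a virtual particle borrowing energy ΔE, the maximum lifetime is:
Δt_max = ℏ/(2ΔE)

Converting energy:
ΔE = 112.7 MeV = 1.806e-11 J

Δt_max = (1.055e-34 J·s) / (2 × 1.806e-11 J)
Δt_max = 2.920e-24 s = 2.920 ys

Virtual particles with higher borrowed energy exist for shorter times.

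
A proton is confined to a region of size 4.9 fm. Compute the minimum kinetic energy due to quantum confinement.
216.054 keV

Using the uncertainty principle:

1. Position uncertainty: Δx ≈ 4.900e-15 m
2. Minimum momentum uncertainty: Δp = ℏ/(2Δx) = 1.076e-20 kg·m/s
3. Minimum kinetic energy:
   KE = (Δp)²/(2m) = (1.076e-20)²/(2 × 1.673e-27 kg)
   KE = 3.462e-14 J = 216.054 keV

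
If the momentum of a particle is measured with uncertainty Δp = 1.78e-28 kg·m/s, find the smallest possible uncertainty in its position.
296.228 nm

Using the Heisenberg uncertainty principle:
ΔxΔp ≥ ℏ/2

The minimum uncertainty in position is:
Δx_min = ℏ/(2Δp)
Δx_min = (1.055e-34 J·s) / (2 × 1.780e-28 kg·m/s)
Δx_min = 2.962e-07 m = 296.228 nm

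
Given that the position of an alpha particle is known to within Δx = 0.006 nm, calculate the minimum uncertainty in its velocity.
1.323 km/s

Using the Heisenberg uncertainty principle and Δp = mΔv:
ΔxΔp ≥ ℏ/2
Δx(mΔv) ≥ ℏ/2

The minimum uncertainty in velocity is:
Δv_min = ℏ/(2mΔx)
Δv_min = (1.055e-34 J·s) / (2 × 6.645e-27 kg × 6.000e-12 m)
Δv_min = 1.323e+03 m/s = 1.323 km/s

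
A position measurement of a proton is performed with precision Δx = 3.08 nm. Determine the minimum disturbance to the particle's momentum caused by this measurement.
1.712 × 10^-26 kg·m/s

The uncertainty principle implies that measuring position disturbs momentum:
ΔxΔp ≥ ℏ/2

When we measure position with precision Δx, we necessarily introduce a momentum uncertainty:
Δp ≥ ℏ/(2Δx)
Δp_min = (1.055e-34 J·s) / (2 × 3.080e-09 m)
Δp_min = 1.712e-26 kg·m/s

The more precisely we measure position, the greater the momentum disturbance.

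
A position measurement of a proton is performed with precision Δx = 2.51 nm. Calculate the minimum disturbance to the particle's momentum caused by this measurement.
2.101 × 10^-26 kg·m/s

The uncertainty principle implies that measuring position disturbs momentum:
ΔxΔp ≥ ℏ/2

When we measure position with precision Δx, we necessarily introduce a momentum uncertainty:
Δp ≥ ℏ/(2Δx)
Δp_min = (1.055e-34 J·s) / (2 × 2.510e-09 m)
Δp_min = 2.101e-26 kg·m/s

The more precisely we measure position, the greater the momentum disturbance.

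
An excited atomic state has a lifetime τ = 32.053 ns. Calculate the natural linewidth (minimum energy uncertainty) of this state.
10.268 neV

Using the energy-time uncertainty principle:
ΔEΔt ≥ ℏ/2

The lifetime τ represents the time uncertainty Δt.
The natural linewidth (minimum energy uncertainty) is:

ΔE = ℏ/(2τ)
ΔE = (1.055e-34 J·s) / (2 × 3.205e-08 s)
ΔE = 1.645e-27 J = 10.268 neV

This natural linewidth limits the precision of spectroscopic measurements.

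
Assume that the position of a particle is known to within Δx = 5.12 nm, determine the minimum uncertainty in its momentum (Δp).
1.030 × 10^-26 kg·m/s

Using the Heisenberg uncertainty principle:
ΔxΔp ≥ ℏ/2

The minimum uncertainty in momentum is:
Δp_min = ℏ/(2Δx)
Δp_min = (1.055e-34 J·s) / (2 × 5.120e-09 m)
Δp_min = 1.030e-26 kg·m/s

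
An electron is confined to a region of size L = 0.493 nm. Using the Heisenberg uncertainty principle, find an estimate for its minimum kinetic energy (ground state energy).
39.189 meV

Using the uncertainty principle to estimate ground state energy:

1. The position uncertainty is approximately the confinement size:
   Δx ≈ L = 4.930e-10 m

2. From ΔxΔp ≥ ℏ/2, the minimum momentum uncertainty is:
   Δp ≈ ℏ/(2L) = 1.070e-25 kg·m/s

3. The kinetic energy is approximately:
   KE ≈ (Δp)²/(2m) = (1.070e-25)²/(2 × 9.109e-31 kg)
   KE ≈ 6.279e-21 J = 39.189 meV

This is an order-of-magnitude estimate of the ground state energy.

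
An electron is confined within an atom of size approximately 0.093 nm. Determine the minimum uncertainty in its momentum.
5.670 × 10^-25 kg·m/s

Using the Heisenberg uncertainty principle:
ΔxΔp ≥ ℏ/2

With Δx ≈ L = 9.300e-11 m (the confinement size):
Δp_min = ℏ/(2Δx)
Δp_min = (1.055e-34 J·s) / (2 × 9.300e-11 m)
Δp_min = 5.670e-25 kg·m/s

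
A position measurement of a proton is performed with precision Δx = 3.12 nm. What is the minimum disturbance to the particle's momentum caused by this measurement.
1.690 × 10^-26 kg·m/s

The uncertainty principle implies that measuring position disturbs momentum:
ΔxΔp ≥ ℏ/2

When we measure position with precision Δx, we necessarily introduce a momentum uncertainty:
Δp ≥ ℏ/(2Δx)
Δp_min = (1.055e-34 J·s) / (2 × 3.120e-09 m)
Δp_min = 1.690e-26 kg·m/s

The more precisely we measure position, the greater the momentum disturbance.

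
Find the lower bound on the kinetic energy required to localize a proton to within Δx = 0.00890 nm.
65.490 meV

Localizing a particle requires giving it sufficient momentum uncertainty:

1. From uncertainty principle: Δp ≥ ℏ/(2Δx)
   Δp_min = (1.055e-34 J·s) / (2 × 8.900e-12 m)
   Δp_min = 5.925e-24 kg·m/s

2. This momentum uncertainty corresponds to kinetic energy:
   KE ≈ (Δp)²/(2m) = (5.925e-24)²/(2 × 1.673e-27 kg)
   KE = 1.049e-20 J = 65.490 meV

Tighter localization requires more energy.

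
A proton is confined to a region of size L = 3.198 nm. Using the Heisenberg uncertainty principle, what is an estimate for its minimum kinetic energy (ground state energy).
507.221 neV

Using the uncertainty principle to estimate ground state energy:

1. The position uncertainty is approximately the confinement size:
   Δx ≈ L = 3.198e-09 m

2. From ΔxΔp ≥ ℏ/2, the minimum momentum uncertainty is:
   Δp ≈ ℏ/(2L) = 1.649e-26 kg·m/s

3. The kinetic energy is approximately:
   KE ≈ (Δp)²/(2m) = (1.649e-26)²/(2 × 1.673e-27 kg)
   KE ≈ 8.127e-26 J = 507.221 neV

This is an order-of-magnitude estimate of the ground state energy.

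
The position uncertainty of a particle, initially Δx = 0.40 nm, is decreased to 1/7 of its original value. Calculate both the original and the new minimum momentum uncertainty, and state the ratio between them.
Original Δp_min = 1.318 × 10^-25 kg·m/s; new Δp'_min = 9.228 × 10^-25 kg·m/s; ratio Δp'_min/Δp_min = 7.

From the uncertainty principle ΔxΔp ≥ ℏ/2, the minimum momentum uncertainty is Δp_min = ℏ/(2Δx).

Original (Δx = 0.40 nm = 4.000e-10 m):
Δp_min = (1.055e-34 J·s)/(2 × 4.000e-10 m) = 1.318e-25 kg·m/s

When Δx → (1/7)Δx:
Δp'_min = ℏ/(2 × (1/7)Δx) = 7 × ℏ/(2Δx) = 7 × Δp_min
Δp'_min = 7 × 1.318e-25 kg·m/s = 9.228e-25 kg·m/s

Since Δp_min ∝ 1/Δx, when Δx is decreased to 1/7 of its original value, Δp_min increases to 7 times its original value.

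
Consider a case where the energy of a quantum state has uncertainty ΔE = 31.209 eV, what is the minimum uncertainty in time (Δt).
10.545 as

Using the energy-time uncertainty principle:
ΔEΔt ≥ ℏ/2

The minimum uncertainty in time is:
Δt_min = ℏ/(2ΔE)
Δt_min = (1.055e-34 J·s) / (2 × 5.000e-18 J)
Δt_min = 1.055e-17 s = 10.545 as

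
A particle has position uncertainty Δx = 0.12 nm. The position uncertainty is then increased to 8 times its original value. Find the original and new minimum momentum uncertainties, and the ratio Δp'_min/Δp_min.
Original Δp_min = 4.394 × 10^-25 kg·m/s; new Δp'_min = 5.493 × 10^-26 kg·m/s; ratio Δp'_min/Δp_min = 1/8.

From the uncertainty principle ΔxΔp ≥ ℏ/2, the minimum momentum uncertainty is Δp_min = ℏ/(2Δx).

Original (Δx = 0.12 nm = 1.200e-10 m):
Δp_min = (1.055e-34 J·s)/(2 × 1.200e-10 m) = 4.394e-25 kg·m/s

When Δx → 8Δx:
Δp'_min = ℏ/(2 × 8Δx) = (1/8) × ℏ/(2Δx) = (1/8) × Δp_min
Δp'_min = 1/8 × 4.394e-25 kg·m/s = 5.493e-26 kg·m/s

Since Δp_min ∝ 1/Δx, when Δx is increased to 8 times its original value, Δp_min decreases to 1/8 of its original value.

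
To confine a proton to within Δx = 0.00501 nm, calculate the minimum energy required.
206.671 meV

Localizing a particle requires giving it sufficient momentum uncertainty:

1. From uncertainty principle: Δp ≥ ℏ/(2Δx)
   Δp_min = (1.055e-34 J·s) / (2 × 5.010e-12 m)
   Δp_min = 1.052e-23 kg·m/s

2. This momentum uncertainty corresponds to kinetic energy:
   KE ≈ (Δp)²/(2m) = (1.052e-23)²/(2 × 1.673e-27 kg)
   KE = 3.311e-20 J = 206.671 meV

Tighter localization requires more energy.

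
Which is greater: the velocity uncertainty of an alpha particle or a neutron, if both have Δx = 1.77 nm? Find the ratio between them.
The neutron has the larger minimum velocity uncertainty, by a ratio of 4.0.

For both particles, Δp_min = ℏ/(2Δx) = 2.979e-26 kg·m/s (same for both).

The velocity uncertainty is Δv = Δp/m:
- alpha particle: Δv = 2.979e-26 / 6.645e-27 = 4.483e+00 m/s = 4.483 m/s
- neutron: Δv = 2.979e-26 / 1.675e-27 = 1.779e+01 m/s = 17.786 m/s

Ratio: 1.779e+01 / 4.483e+00 = 4.0

The lighter particle has larger velocity uncertainty because Δv ∝ 1/m.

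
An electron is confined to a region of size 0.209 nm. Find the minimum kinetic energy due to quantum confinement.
218.057 meV

Using the uncertainty principle:

1. Position uncertainty: Δx ≈ 2.090e-10 m
2. Minimum momentum uncertainty: Δp = ℏ/(2Δx) = 2.523e-25 kg·m/s
3. Minimum kinetic energy:
   KE = (Δp)²/(2m) = (2.523e-25)²/(2 × 9.109e-31 kg)
   KE = 3.494e-20 J = 218.057 meV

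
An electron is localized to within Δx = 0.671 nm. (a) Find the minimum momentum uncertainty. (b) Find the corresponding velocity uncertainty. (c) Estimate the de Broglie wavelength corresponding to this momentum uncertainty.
(a) Δp_min = 7.858 × 10^-26 kg·m/s
(b) Δv_min = 86.265 km/s
(c) λ_dB = 8.432 nm

Step-by-step:

(a) From the uncertainty principle:
Δp_min = ℏ/(2Δx) = (1.055e-34 J·s)/(2 × 6.710e-10 m) = 7.858e-26 kg·m/s

(b) The velocity uncertainty:
Δv = Δp/m = (7.858e-26 kg·m/s)/(9.109e-31 kg) = 8.627e+04 m/s = 86.265 km/s

(c) The de Broglie wavelength for this momentum:
λ = h/p = (6.626e-34 J·s)/(7.858e-26 kg·m/s) = 8.432e-09 m = 8.432 nm

Note: The de Broglie wavelength is comparable to the localization size, as expected from wave-particle duality.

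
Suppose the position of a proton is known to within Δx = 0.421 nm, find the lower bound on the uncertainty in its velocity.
74.880 m/s

Using the Heisenberg uncertainty principle and Δp = mΔv:
ΔxΔp ≥ ℏ/2
Δx(mΔv) ≥ ℏ/2

The minimum uncertainty in velocity is:
Δv_min = ℏ/(2mΔx)
Δv_min = (1.055e-34 J·s) / (2 × 1.673e-27 kg × 4.210e-10 m)
Δv_min = 7.488e+01 m/s = 74.880 m/s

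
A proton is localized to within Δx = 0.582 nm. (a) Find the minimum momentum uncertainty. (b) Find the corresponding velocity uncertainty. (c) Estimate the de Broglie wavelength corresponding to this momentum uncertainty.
(a) Δp_min = 9.060 × 10^-26 kg·m/s
(b) Δv_min = 54.166 m/s
(c) λ_dB = 7.314 nm

Step-by-step:

(a) From the uncertainty principle:
Δp_min = ℏ/(2Δx) = (1.055e-34 J·s)/(2 × 5.820e-10 m) = 9.060e-26 kg·m/s

(b) The velocity uncertainty:
Δv = Δp/m = (9.060e-26 kg·m/s)/(1.673e-27 kg) = 5.417e+01 m/s = 54.166 m/s

(c) The de Broglie wavelength for this momentum:
λ = h/p = (6.626e-34 J·s)/(9.060e-26 kg·m/s) = 7.314e-09 m = 7.314 nm

Note: The de Broglie wavelength is comparable to the localization size, as expected from wave-particle duality.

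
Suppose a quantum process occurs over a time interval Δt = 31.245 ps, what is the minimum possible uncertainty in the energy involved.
10.533 μeV

Using the energy-time uncertainty principle:
ΔEΔt ≥ ℏ/2

The minimum uncertainty in energy is:
ΔE_min = ℏ/(2Δt)
ΔE_min = (1.055e-34 J·s) / (2 × 3.124e-11 s)
ΔE_min = 1.688e-24 J = 10.533 μeV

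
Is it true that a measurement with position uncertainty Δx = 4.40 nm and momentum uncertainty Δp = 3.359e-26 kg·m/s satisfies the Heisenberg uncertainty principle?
Yes, it satisfies the uncertainty principle.

Calculate the product ΔxΔp:
ΔxΔp = (4.400e-09 m) × (3.359e-26 kg·m/s)
ΔxΔp = 1.478e-34 J·s

Compare to the minimum allowed value ℏ/2:
ℏ/2 = 5.273e-35 J·s

Since ΔxΔp = 1.478e-34 J·s ≥ 5.273e-35 J·s = ℏ/2,
the measurement satisfies the uncertainty principle.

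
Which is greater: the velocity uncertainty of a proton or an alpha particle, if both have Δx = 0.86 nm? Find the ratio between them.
The proton has the larger minimum velocity uncertainty, by a ratio of 4.0.

For both particles, Δp_min = ℏ/(2Δx) = 6.131e-26 kg·m/s (same for both).

The velocity uncertainty is Δv = Δp/m:
- proton: Δv = 6.131e-26 / 1.673e-27 = 3.666e+01 m/s = 36.656 m/s
- alpha particle: Δv = 6.131e-26 / 6.645e-27 = 9.227e+00 m/s = 9.227 m/s

Ratio: 3.666e+01 / 9.227e+00 = 4.0

The lighter particle has larger velocity uncertainty because Δv ∝ 1/m.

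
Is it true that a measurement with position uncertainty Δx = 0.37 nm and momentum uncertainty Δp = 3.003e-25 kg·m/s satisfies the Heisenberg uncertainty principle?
Yes, it satisfies the uncertainty principle.

Calculate the product ΔxΔp:
ΔxΔp = (3.700e-10 m) × (3.003e-25 kg·m/s)
ΔxΔp = 1.111e-34 J·s

Compare to the minimum allowed value ℏ/2:
ℏ/2 = 5.273e-35 J·s

Since ΔxΔp = 1.111e-34 J·s ≥ 5.273e-35 J·s = ℏ/2,
the measurement satisfies the uncertainty principle.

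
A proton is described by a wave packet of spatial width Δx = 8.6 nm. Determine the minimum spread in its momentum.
6.131 × 10^-27 kg·m/s

For a wave packet, the spatial width Δx and momentum spread Δp are related by the uncertainty principle:
ΔxΔp ≥ ℏ/2

The minimum momentum spread is:
Δp_min = ℏ/(2Δx)
Δp_min = (1.055e-34 J·s) / (2 × 8.600e-09 m)
Δp_min = 6.131e-27 kg·m/s

A wave packet cannot have both a well-defined position and well-defined momentum.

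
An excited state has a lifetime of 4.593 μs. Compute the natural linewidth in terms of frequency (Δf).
17.326 kHz

Using the energy-time uncertainty principle and E = hf:
ΔEΔt ≥ ℏ/2
hΔf·Δt ≥ ℏ/2

The minimum frequency uncertainty is:
Δf = ℏ/(2hτ) = 1/(4πτ)
Δf = 1/(4π × 4.593e-06 s)
Δf = 1.733e+04 Hz = 17.326 kHz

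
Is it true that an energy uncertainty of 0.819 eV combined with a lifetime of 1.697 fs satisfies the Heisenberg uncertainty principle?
Yes, it satisfies the uncertainty relation.

Calculate the product ΔEΔt:
ΔE = 0.819 eV = 1.312e-19 J
ΔEΔt = (1.312e-19 J) × (1.697e-15 s)
ΔEΔt = 2.227e-34 J·s

Compare to the minimum allowed value ℏ/2:
ℏ/2 = 5.273e-35 J·s

Since ΔEΔt = 2.227e-34 J·s ≥ 5.273e-35 J·s = ℏ/2,
this satisfies the uncertainty relation.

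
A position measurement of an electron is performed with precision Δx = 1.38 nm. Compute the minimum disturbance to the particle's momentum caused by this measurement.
3.821 × 10^-26 kg·m/s

The uncertainty principle implies that measuring position disturbs momentum:
ΔxΔp ≥ ℏ/2

When we measure position with precision Δx, we necessarily introduce a momentum uncertainty:
Δp ≥ ℏ/(2Δx)
Δp_min = (1.055e-34 J·s) / (2 × 1.380e-09 m)
Δp_min = 3.821e-26 kg·m/s

The more precisely we measure position, the greater the momentum disturbance.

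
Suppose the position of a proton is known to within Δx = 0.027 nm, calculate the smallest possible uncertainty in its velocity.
1.168 km/s

Using the Heisenberg uncertainty principle and Δp = mΔv:
ΔxΔp ≥ ℏ/2
Δx(mΔv) ≥ ℏ/2

The minimum uncertainty in velocity is:
Δv_min = ℏ/(2mΔx)
Δv_min = (1.055e-34 J·s) / (2 × 1.673e-27 kg × 2.700e-11 m)
Δv_min = 1.168e+03 m/s = 1.168 km/s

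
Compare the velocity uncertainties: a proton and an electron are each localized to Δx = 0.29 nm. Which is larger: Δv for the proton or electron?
The electron has the larger minimum velocity uncertainty, by a ratio of 1836.2.

For both particles, Δp_min = ℏ/(2Δx) = 1.818e-25 kg·m/s (same for both).

The velocity uncertainty is Δv = Δp/m:
- proton: Δv = 1.818e-25 / 1.673e-27 = 1.087e+02 m/s = 108.705 m/s
- electron: Δv = 1.818e-25 / 9.109e-31 = 1.996e+05 m/s = 199.599 km/s

Ratio: 1.996e+05 / 1.087e+02 = 1836.2

The lighter particle has larger velocity uncertainty because Δv ∝ 1/m.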